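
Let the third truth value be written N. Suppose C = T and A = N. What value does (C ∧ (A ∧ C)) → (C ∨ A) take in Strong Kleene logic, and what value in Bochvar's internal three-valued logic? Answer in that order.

T; N

In Strong Kleene logic: A ∧ C = N ∧ T = N
C ∧ (A ∧ C) = T ∧ N = N
C ∨ A = T ∨ N = T
(C ∧ (A ∧ C)) → (C ∨ A) = N → T = T
In Bochvar's internal three-valued logic: A ∧ C = N ∧ T = N
C ∧ (A ∧ C) = T ∧ N = N
C ∨ A = T ∨ N = N
(C ∧ (A ∧ C)) → (C ∨ A) = N → N = N  [any arg is the third value ⇒ result is the third value]
They differ because Strong Kleene logic and Bochvar's internal three-valued logic treat N differently under the binary connectives.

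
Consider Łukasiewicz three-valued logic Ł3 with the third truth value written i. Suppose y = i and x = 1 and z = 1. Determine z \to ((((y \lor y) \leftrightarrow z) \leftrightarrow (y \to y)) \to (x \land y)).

1

y \lor y = i \lor i = i
(y \lor y) \leftrightarrow z = i \leftrightarrow 1 = i  [1 − |½−1|]
y \to y = i \to i = 1
((y \lor y) \leftrightarrow z) \leftrightarrow (y \to y) = i \leftrightarrow 1 = i
x \land y = 1 \land i = i
(((y \lor y) \leftrightarrow z) \leftrightarrow (y \to y)) \to (x \land y) = i \to i = 1
z \to ((((y \lor y) \leftrightarrow z) \leftrightarrow (y \to y)) \to (x \land y)) = 1 \to 1 = 1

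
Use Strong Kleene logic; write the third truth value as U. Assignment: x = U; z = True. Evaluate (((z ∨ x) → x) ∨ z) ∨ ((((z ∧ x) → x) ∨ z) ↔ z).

z ∨ x = True ∨ U = True
(z ∨ x) → x = True → U = U  [¬True ∨ U]
((z ∨ x) → x) ∨ z = U ∨ True = True
z ∧ x = True ∧ U = U
(z ∧ x) → x = U → U = U
((z ∧ x) → x) ∨ z = U ∨ True = True
(((z ∧ x) → x) ∨ z) ↔ z = True ↔ True = True
(((z ∨ x) → x) ∨ z) ∨ ((((z ∧ x) → x) ∨ z) ↔ z) = True ∨ True = True

True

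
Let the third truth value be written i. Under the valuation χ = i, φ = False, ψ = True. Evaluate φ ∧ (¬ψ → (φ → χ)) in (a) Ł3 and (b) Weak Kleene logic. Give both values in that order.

False; i

In Ł3: ¬ψ = ¬True = False
φ → χ = False → i = True  [min(1, 1−0+½)]
¬ψ → (φ → χ) = False → True = True
φ ∧ (¬ψ → (φ → χ)) = False ∧ True = False
In Weak Kleene logic: ¬ψ = ¬True = False
φ → χ = False → i = i
¬ψ → (φ → χ) = False → i = i
φ ∧ (¬ψ → (φ → χ)) = False ∧ i = i
They differ because Ł3 and Weak Kleene logic treat i differently under the binary connectives.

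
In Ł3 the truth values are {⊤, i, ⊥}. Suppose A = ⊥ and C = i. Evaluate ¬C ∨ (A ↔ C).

i

¬C = ¬i = i
A ↔ C = ⊥ ↔ i = i
¬C ∨ (A ↔ C) = i ∨ i = i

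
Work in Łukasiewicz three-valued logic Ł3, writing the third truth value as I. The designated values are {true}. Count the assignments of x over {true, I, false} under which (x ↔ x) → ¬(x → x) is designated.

x=true: false ·
x=I: false ·
x=false: false ·

0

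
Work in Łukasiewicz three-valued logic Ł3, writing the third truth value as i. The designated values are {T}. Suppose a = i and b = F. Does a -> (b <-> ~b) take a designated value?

~b = ~F = T
b <-> ~b = F <-> T = F
a -> (b <-> ~b) = i -> F = i  [min(1, 1−½+0)]
i ∉ {T}.

No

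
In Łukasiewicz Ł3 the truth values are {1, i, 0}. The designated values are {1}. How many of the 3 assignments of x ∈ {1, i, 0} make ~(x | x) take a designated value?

x=1: 0 ·
x=i: i ·
x=0: 1 ✓

1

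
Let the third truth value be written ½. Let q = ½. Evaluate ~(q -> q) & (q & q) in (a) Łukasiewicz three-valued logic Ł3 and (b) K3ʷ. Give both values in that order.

In Łukasiewicz three-valued logic Ł3: q -> q = ½ -> ½ = ⊤  [min(1, 1−½+½)]
~(q -> q) = ~⊤ = ⊥
q & q = ½ & ½ = ½
~(q -> q) & (q & q) = ⊥ & ½ = ⊥
In K3ʷ: q -> q = ½ -> ½ = ½  [any arg is the third value ⇒ result is the third value]
~(q -> q) = ~½ = ½
q & q = ½ & ½ = ½
~(q -> q) & (q & q) = ½ & ½ = ½
They differ because Łukasiewicz three-valued logic Ł3 and K3ʷ treat ½ differently under the binary connectives.

⊥; ½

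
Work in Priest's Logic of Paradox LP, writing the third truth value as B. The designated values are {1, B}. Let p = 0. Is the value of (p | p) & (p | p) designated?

No

p | p = 0 | 0 = 0
p | p = 0 | 0 = 0
(p | p) & (p | p) = 0 & 0 = 0
0 ∉ {1, B}.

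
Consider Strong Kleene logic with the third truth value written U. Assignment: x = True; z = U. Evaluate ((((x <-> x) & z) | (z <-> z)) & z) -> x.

x <-> x = True <-> True = True
(x <-> x) & z = True & U = U
z <-> z = U <-> U = U
((x <-> x) & z) | (z <-> z) = U | U = U
(((x <-> x) & z) | (z <-> z)) & z = U & U = U
((((x <-> x) & z) | (z <-> z)) & z) -> x = U -> True = True  [~U | True]

True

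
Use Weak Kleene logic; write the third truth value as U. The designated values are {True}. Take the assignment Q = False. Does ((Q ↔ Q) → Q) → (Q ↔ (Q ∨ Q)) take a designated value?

Q ↔ Q = False ↔ False = True
(Q ↔ Q) → Q = True → False = False
Q ∨ Q = False ∨ False = False
Q ↔ (Q ∨ Q) = False ↔ False = True
((Q ↔ Q) → Q) → (Q ↔ (Q ∨ Q)) = False → True = True
True ∈ {True}.

Yes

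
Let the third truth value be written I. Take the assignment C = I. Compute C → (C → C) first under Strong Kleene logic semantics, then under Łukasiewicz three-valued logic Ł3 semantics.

In Strong Kleene logic: C → C = I → I = I  [¬I ∨ I]
C → (C → C) = I → I = I
In Łukasiewicz three-valued logic Ł3: C → C = I → I = 1  [min(1, 1−½+½)]
C → (C → C) = I → 1 = 1
They differ because Strong Kleene logic and Łukasiewicz three-valued logic Ł3 treat I differently under implication.

I; 1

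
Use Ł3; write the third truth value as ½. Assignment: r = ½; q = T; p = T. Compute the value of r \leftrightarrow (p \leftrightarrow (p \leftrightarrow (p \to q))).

p \to q = T \to T = T
p \leftrightarrow (p \to q) = T \leftrightarrow T = T
p \leftrightarrow (p \leftrightarrow (p \to q)) = T \leftrightarrow T = T
r \leftrightarrow (p \leftrightarrow (p \leftrightarrow (p \to q))) = ½ \leftrightarrow T = ½

½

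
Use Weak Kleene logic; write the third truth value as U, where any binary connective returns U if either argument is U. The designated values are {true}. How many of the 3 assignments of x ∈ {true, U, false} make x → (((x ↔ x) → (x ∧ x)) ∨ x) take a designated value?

x=true: true ✓
x=U: U ·
x=false: true ✓

2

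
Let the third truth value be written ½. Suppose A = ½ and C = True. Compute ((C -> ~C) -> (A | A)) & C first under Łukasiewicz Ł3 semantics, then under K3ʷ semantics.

In Łukasiewicz Ł3: ~C = ~True = False
C -> ~C = True -> False = False
A | A = ½ | ½ = ½
(C -> ~C) -> (A | A) = False -> ½ = True
((C -> ~C) -> (A | A)) & C = True & True = True
In K3ʷ: ~C = ~True = False
C -> ~C = True -> False = False
A | A = ½ | ½ = ½
(C -> ~C) -> (A | A) = False -> ½ = ½  [any arg is the third value ⇒ result is the third value]
((C -> ~C) -> (A | A)) & C = ½ & True = ½
They differ because Łukasiewicz Ł3 and K3ʷ treat ½ differently under the binary connectives.

True; ½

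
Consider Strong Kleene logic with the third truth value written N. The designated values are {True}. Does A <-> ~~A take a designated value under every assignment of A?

Countermodel: A=N gives N, which is not designated.

No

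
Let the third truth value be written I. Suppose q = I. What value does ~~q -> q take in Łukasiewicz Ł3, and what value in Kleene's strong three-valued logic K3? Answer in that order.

⊤; I

In Łukasiewicz Ł3: ~q = ~I = I
~~q = ~I = I
~~q -> q = I -> I = ⊤  [min(1, 1−½+½)]
In Kleene's strong three-valued logic K3: ~q = ~I = I
~~q = ~I = I
~~q -> q = I -> I = I  [~I | I]
They differ because Łukasiewicz Ł3 and Kleene's strong three-valued logic K3 treat I differently under implication.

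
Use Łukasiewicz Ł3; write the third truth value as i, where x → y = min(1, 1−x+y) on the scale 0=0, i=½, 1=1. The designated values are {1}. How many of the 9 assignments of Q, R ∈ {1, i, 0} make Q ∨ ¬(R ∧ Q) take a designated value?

7

Of the 9 assignments, 7 give a value in {1}.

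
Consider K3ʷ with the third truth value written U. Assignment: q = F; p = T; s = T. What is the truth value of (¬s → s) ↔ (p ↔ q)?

F

¬s = ¬T = F
¬s → s = F → T = T
p ↔ q = T ↔ F = F
(¬s → s) ↔ (p ↔ q) = T ↔ F = F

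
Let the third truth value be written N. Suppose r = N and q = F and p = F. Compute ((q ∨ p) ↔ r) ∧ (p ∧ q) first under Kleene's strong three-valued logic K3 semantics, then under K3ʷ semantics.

F; N

In Kleene's strong three-valued logic K3: q ∨ p = F ∨ F = F
(q ∨ p) ↔ r = F ↔ N = N
p ∧ q = F ∧ F = F
((q ∨ p) ↔ r) ∧ (p ∧ q) = N ∧ F = F
In K3ʷ: q ∨ p = F ∨ F = F
(q ∨ p) ↔ r = F ↔ N = N
p ∧ q = F ∧ F = F
((q ∨ p) ↔ r) ∧ (p ∧ q) = N ∧ F = N
They differ because Kleene's strong three-valued logic K3 and K3ʷ treat N differently under the binary connectives.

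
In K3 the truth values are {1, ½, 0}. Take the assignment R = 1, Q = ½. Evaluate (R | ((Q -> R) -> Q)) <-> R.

1

Q -> R = ½ -> 1 = 1  [~½ | 1]
(Q -> R) -> Q = 1 -> ½ = ½
R | ((Q -> R) -> Q) = 1 | ½ = 1
(R | ((Q -> R) -> Q)) <-> R = 1 <-> 1 = 1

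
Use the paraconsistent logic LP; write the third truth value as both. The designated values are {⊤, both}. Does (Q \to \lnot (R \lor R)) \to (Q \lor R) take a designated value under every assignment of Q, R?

Countermodel: Q=⊥, R=⊥ gives ⊥, which is not designated.

No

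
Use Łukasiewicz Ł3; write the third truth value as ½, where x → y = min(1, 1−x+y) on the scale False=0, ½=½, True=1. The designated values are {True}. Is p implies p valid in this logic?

Every assignment of p over {True, ½, False} gives a value in {True}.
In particular, with p=½: p implies p = True.

Yes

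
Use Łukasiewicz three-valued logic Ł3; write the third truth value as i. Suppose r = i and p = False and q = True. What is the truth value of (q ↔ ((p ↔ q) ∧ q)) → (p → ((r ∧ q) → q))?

True

p ↔ q = False ↔ True = False
(p ↔ q) ∧ q = False ∧ True = False
q ↔ ((p ↔ q) ∧ q) = True ↔ False = False
r ∧ q = i ∧ True = i
(r ∧ q) → q = i → True = True  [min(1, 1−½+1)]
p → ((r ∧ q) → q) = False → True = True
(q ↔ ((p ↔ q) ∧ q)) → (p → ((r ∧ q) → q)) = False → True = True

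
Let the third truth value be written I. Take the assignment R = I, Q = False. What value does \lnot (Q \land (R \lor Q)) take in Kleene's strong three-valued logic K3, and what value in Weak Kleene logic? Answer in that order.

In Kleene's strong three-valued logic K3: R \lor Q = I \lor False = I
Q \land (R \lor Q) = False \land I = False
\lnot (Q \land (R \lor Q)) = \lnot False = True
In Weak Kleene logic: R \lor Q = I \lor False = I
Q \land (R \lor Q) = False \land I = I
\lnot (Q \land (R \lor Q)) = \lnot I = I
They differ because Kleene's strong three-valued logic K3 and Weak Kleene logic treat I differently under the binary connectives.

True; I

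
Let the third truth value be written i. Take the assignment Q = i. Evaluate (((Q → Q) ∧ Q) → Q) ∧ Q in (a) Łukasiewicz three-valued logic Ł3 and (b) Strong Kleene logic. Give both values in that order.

In Łukasiewicz three-valued logic Ł3: Q → Q = i → i = T
(Q → Q) ∧ Q = T ∧ i = i
((Q → Q) ∧ Q) → Q = i → i = T
(((Q → Q) ∧ Q) → Q) ∧ Q = T ∧ i = i
In Strong Kleene logic: Q → Q = i → i = i  [¬i ∨ i]
(Q → Q) ∧ Q = i ∧ i = i
((Q → Q) ∧ Q) → Q = i → i = i
(((Q → Q) ∧ Q) → Q) ∧ Q = i ∧ i = i

i; i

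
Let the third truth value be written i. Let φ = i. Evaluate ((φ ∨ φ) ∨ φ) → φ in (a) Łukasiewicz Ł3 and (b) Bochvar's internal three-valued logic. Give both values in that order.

In Łukasiewicz Ł3: φ ∨ φ = i ∨ i = i
(φ ∨ φ) ∨ φ = i ∨ i = i
((φ ∨ φ) ∨ φ) → φ = i → i = 1  [min(1, 1−½+½)]
In Bochvar's internal three-valued logic: φ ∨ φ = i ∨ i = i
(φ ∨ φ) ∨ φ = i ∨ i = i
((φ ∨ φ) ∨ φ) → φ = i → i = i  [any arg is the third value ⇒ result is the third value]
They differ because Łukasiewicz Ł3 and Bochvar's internal three-valued logic treat i differently under the binary connectives.

1; i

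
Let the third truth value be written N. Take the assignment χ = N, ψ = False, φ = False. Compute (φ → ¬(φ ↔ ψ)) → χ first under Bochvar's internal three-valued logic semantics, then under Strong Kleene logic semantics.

In Bochvar's internal three-valued logic: φ ↔ ψ = False ↔ False = True
¬(φ ↔ ψ) = ¬True = False
φ → ¬(φ ↔ ψ) = False → False = True
(φ → ¬(φ ↔ ψ)) → χ = True → N = N  [any arg is the third value ⇒ result is the third value]
In Strong Kleene logic: φ ↔ ψ = False ↔ False = True
¬(φ ↔ ψ) = ¬True = False
φ → ¬(φ ↔ ψ) = False → False = True
(φ → ¬(φ ↔ ψ)) → χ = True → N = N  [¬True ∨ N]

N; N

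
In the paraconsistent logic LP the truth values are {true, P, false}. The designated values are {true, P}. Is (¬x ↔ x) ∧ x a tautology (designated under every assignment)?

No

Countermodel: x=true gives false, which is not designated.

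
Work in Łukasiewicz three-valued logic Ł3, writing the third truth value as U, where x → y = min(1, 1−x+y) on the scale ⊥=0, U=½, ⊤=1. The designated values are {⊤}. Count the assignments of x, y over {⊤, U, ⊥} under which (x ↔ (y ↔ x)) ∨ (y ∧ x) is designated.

4

Designated under: (x=⊤, y=⊤); (x=U, y=⊤); (x=U, y=⊥); (x=⊥, y=⊤).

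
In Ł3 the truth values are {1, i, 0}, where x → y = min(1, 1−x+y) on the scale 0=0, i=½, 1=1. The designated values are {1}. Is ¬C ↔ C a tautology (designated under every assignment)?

No

Countermodel: C=1 gives 0, which is not designated.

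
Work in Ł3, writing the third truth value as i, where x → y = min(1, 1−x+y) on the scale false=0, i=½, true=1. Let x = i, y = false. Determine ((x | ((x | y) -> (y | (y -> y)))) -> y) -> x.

true

x | y = i | false = i
y -> y = false -> false = true
y | (y -> y) = false | true = true
(x | y) -> (y | (y -> y)) = i -> true = true  [min(1, 1−½+1)]
x | ((x | y) -> (y | (y -> y))) = i | true = true
(x | ((x | y) -> (y | (y -> y)))) -> y = true -> false = false
((x | ((x | y) -> (y | (y -> y)))) -> y) -> x = false -> i = true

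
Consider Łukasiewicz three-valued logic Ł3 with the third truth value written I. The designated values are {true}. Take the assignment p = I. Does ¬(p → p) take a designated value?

No

p → p = I → I = true  [min(1, 1−½+½)]
¬(p → p) = ¬true = false
false ∉ {true}.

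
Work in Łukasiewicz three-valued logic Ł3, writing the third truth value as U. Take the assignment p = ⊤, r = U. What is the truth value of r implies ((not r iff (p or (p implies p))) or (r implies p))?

⊤

not r = not U = U
p implies p = ⊤ implies ⊤ = ⊤
p or (p implies p) = ⊤ or ⊤ = ⊤
not r iff (p or (p implies p)) = U iff ⊤ = U
r implies p = U implies ⊤ = ⊤
(not r iff (p or (p implies p))) or (r implies p) = U or ⊤ = ⊤
r implies ((not r iff (p or (p implies p))) or (r implies p)) = U implies ⊤ = ⊤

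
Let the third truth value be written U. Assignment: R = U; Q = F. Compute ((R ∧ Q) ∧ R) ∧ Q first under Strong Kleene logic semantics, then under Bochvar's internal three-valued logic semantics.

F; U

In Strong Kleene logic: R ∧ Q = U ∧ F = F
(R ∧ Q) ∧ R = F ∧ U = F
((R ∧ Q) ∧ R) ∧ Q = F ∧ F = F
In Bochvar's internal three-valued logic: R ∧ Q = U ∧ F = U
(R ∧ Q) ∧ R = U ∧ U = U
((R ∧ Q) ∧ R) ∧ Q = U ∧ F = U
They differ because Strong Kleene logic and Bochvar's internal three-valued logic treat U differently under the binary connectives.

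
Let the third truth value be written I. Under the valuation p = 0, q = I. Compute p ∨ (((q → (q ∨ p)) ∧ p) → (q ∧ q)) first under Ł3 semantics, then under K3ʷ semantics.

In Ł3: q ∨ p = I ∨ 0 = I
q → (q ∨ p) = I → I = 1  [min(1, 1−½+½)]
(q → (q ∨ p)) ∧ p = 1 ∧ 0 = 0
q ∧ q = I ∧ I = I
((q → (q ∨ p)) ∧ p) → (q ∧ q) = 0 → I = 1
p ∨ (((q → (q ∨ p)) ∧ p) → (q ∧ q)) = 0 ∨ 1 = 1
In K3ʷ: q ∨ p = I ∨ 0 = I
q → (q ∨ p) = I → I = I  [any arg is the third value ⇒ result is the third value]
(q → (q ∨ p)) ∧ p = I ∧ 0 = I
q ∧ q = I ∧ I = I
((q → (q ∨ p)) ∧ p) → (q ∧ q) = I → I = I
p ∨ (((q → (q ∨ p)) ∧ p) → (q ∧ q)) = 0 ∨ I = I
They differ because Ł3 and K3ʷ treat I differently under the binary connectives.

1; I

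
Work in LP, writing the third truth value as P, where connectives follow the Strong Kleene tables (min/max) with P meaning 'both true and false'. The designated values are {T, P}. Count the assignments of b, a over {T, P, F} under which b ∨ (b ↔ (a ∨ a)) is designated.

8

Of the 9 assignments, 8 give a value in {T, P}.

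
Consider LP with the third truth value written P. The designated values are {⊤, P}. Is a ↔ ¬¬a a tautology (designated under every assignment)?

Yes

Every assignment of a over {⊤, P, ⊥} gives a value in {⊤, P}.
In particular, with a=P: a ↔ ¬¬a = P.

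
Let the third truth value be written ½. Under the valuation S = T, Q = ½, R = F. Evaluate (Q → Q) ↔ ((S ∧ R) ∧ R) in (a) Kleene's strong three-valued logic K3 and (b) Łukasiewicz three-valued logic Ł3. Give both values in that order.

In Kleene's strong three-valued logic K3: Q → Q = ½ → ½ = ½  [¬½ ∨ ½]
S ∧ R = T ∧ F = F
(S ∧ R) ∧ R = F ∧ F = F
(Q → Q) ↔ ((S ∧ R) ∧ R) = ½ ↔ F = ½
In Łukasiewicz three-valued logic Ł3: Q → Q = ½ → ½ = T  [min(1, 1−½+½)]
S ∧ R = T ∧ F = F
(S ∧ R) ∧ R = F ∧ F = F
(Q → Q) ↔ ((S ∧ R) ∧ R) = T ↔ F = F
They differ because Kleene's strong three-valued logic K3 and Łukasiewicz three-valued logic Ł3 treat ½ differently under implication.

½; F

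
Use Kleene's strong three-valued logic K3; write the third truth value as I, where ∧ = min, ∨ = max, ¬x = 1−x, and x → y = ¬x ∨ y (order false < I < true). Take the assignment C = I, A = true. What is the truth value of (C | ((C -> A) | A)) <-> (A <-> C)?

C -> A = I -> true = true
(C -> A) | A = true | true = true
C | ((C -> A) | A) = I | true = true
A <-> C = true <-> I = I
(C | ((C -> A) | A)) <-> (A <-> C) = true <-> I = I

I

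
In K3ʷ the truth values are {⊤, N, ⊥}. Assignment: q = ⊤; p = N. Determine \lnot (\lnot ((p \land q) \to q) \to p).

p \land q = N \land ⊤ = N
(p \land q) \to q = N \to ⊤ = N
\lnot ((p \land q) \to q) = \lnot N = N
\lnot ((p \land q) \to q) \to p = N \to N = N
\lnot (\lnot ((p \land q) \to q) \to p) = \lnot N = N

N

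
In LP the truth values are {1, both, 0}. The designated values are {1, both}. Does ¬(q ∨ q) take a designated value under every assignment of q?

No

Countermodel: q=1 gives 0, which is not designated.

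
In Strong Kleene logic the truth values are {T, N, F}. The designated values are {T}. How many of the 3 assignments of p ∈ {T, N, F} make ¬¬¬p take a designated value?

1

p=T: F ·
p=N: N ·
p=F: T ✓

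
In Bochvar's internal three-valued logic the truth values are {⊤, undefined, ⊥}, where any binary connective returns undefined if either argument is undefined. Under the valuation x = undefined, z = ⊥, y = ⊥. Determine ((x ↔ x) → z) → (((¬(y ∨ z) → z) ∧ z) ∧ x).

x ↔ x = undefined ↔ undefined = undefined
(x ↔ x) → z = undefined → ⊥ = undefined  [any arg is the third value ⇒ result is the third value]
y ∨ z = ⊥ ∨ ⊥ = ⊥
¬(y ∨ z) = ¬⊥ = ⊤
¬(y ∨ z) → z = ⊤ → ⊥ = ⊥
(¬(y ∨ z) → z) ∧ z = ⊥ ∧ ⊥ = ⊥
((¬(y ∨ z) → z) ∧ z) ∧ x = ⊥ ∧ undefined = undefined
((x ↔ x) → z) → (((¬(y ∨ z) → z) ∧ z) ∧ x) = undefined → undefined = undefined

undefined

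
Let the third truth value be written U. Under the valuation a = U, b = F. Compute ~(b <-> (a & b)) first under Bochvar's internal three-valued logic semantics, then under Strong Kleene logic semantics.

In Bochvar's internal three-valued logic: a & b = U & F = U
b <-> (a & b) = F <-> U = U
~(b <-> (a & b)) = ~U = U
In Strong Kleene logic: a & b = U & F = F
b <-> (a & b) = F <-> F = T
~(b <-> (a & b)) = ~T = F
They differ because Bochvar's internal three-valued logic and Strong Kleene logic treat U differently under the binary connectives.

U; F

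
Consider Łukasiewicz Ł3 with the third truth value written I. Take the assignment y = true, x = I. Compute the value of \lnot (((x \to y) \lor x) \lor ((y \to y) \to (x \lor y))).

false

x \to y = I \to true = true
(x \to y) \lor x = true \lor I = true
y \to y = true \to true = true
x \lor y = I \lor true = true
(y \to y) \to (x \lor y) = true \to true = true
((x \to y) \lor x) \lor ((y \to y) \to (x \lor y)) = true \lor true = true
\lnot (((x \to y) \lor x) \lor ((y \to y) \to (x \lor y))) = \lnot true = false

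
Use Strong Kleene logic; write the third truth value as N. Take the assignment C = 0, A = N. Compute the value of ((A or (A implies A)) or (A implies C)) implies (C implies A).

1

A implies A = N implies N = N
A or (A implies A) = N or N = N
A implies C = N implies 0 = N
(A or (A implies A)) or (A implies C) = N or N = N
C implies A = 0 implies N = 1
((A or (A implies A)) or (A implies C)) implies (C implies A) = N implies 1 = 1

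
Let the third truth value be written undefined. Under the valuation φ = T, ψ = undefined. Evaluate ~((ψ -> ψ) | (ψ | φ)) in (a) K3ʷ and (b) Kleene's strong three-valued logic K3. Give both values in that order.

undefined; F

In K3ʷ: ψ -> ψ = undefined -> undefined = undefined  [any arg is the third value ⇒ result is the third value]
ψ | φ = undefined | T = undefined
(ψ -> ψ) | (ψ | φ) = undefined | undefined = undefined
~((ψ -> ψ) | (ψ | φ)) = ~undefined = undefined
In Kleene's strong three-valued logic K3: ψ -> ψ = undefined -> undefined = undefined  [~undefined | undefined]
ψ | φ = undefined | T = T
(ψ -> ψ) | (ψ | φ) = undefined | T = T
~((ψ -> ψ) | (ψ | φ)) = ~T = F
They differ because K3ʷ and Kleene's strong three-valued logic K3 treat undefined differently under the binary connectives.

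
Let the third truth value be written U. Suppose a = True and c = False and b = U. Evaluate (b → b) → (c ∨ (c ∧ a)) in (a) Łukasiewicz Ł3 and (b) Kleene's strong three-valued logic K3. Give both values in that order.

In Łukasiewicz Ł3: b → b = U → U = True  [min(1, 1−½+½)]
c ∧ a = False ∧ True = False
c ∨ (c ∧ a) = False ∨ False = False
(b → b) → (c ∨ (c ∧ a)) = True → False = False
In Kleene's strong three-valued logic K3: b → b = U → U = U  [¬U ∨ U]
c ∧ a = False ∧ True = False
c ∨ (c ∧ a) = False ∨ False = False
(b → b) → (c ∨ (c ∧ a)) = U → False = U
They differ because Łukasiewicz Ł3 and Kleene's strong three-valued logic K3 treat U differently under implication.

False; U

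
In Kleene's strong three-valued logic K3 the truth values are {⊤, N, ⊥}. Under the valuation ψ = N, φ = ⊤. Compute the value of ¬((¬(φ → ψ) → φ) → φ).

⊥

φ → ψ = ⊤ → N = N  [¬⊤ ∨ N]
¬(φ → ψ) = ¬N = N
¬(φ → ψ) → φ = N → ⊤ = ⊤
(¬(φ → ψ) → φ) → φ = ⊤ → ⊤ = ⊤
¬((¬(φ → ψ) → φ) → φ) = ¬⊤ = ⊥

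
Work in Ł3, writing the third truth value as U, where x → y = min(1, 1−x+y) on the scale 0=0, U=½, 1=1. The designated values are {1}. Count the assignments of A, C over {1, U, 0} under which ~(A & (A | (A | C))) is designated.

Designated under: (A=0, C=1); (A=0, C=U); (A=0, C=0).

3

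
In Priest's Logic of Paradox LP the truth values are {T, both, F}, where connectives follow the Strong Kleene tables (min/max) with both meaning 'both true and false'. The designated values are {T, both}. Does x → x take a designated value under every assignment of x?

Every assignment of x over {T, both, F} gives a value in {T, both}.
In particular, with x=both: x → x = both.

Yes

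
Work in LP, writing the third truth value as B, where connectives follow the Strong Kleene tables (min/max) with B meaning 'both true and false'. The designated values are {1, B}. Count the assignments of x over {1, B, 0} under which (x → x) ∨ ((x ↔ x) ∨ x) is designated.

x=1: 1 ✓
x=B: B ✓
x=0: 1 ✓

3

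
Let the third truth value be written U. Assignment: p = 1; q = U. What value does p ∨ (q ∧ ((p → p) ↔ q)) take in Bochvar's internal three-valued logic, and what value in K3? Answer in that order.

U; 1

In Bochvar's internal three-valued logic: p → p = 1 → 1 = 1
(p → p) ↔ q = 1 ↔ U = U
q ∧ ((p → p) ↔ q) = U ∧ U = U
p ∨ (q ∧ ((p → p) ↔ q)) = 1 ∨ U = U
In K3: p → p = 1 → 1 = 1
(p → p) ↔ q = 1 ↔ U = U
q ∧ ((p → p) ↔ q) = U ∧ U = U
p ∨ (q ∧ ((p → p) ↔ q)) = 1 ∨ U = 1
They differ because Bochvar's internal three-valued logic and K3 treat U differently under the binary connectives.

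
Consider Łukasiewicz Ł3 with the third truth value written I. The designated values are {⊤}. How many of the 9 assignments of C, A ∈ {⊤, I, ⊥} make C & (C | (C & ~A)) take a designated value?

Designated under: (C=⊤, A=⊤); (C=⊤, A=I); (C=⊤, A=⊥).

3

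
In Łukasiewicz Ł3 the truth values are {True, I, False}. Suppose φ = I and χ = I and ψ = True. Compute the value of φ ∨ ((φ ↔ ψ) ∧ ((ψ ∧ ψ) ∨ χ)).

I

φ ↔ ψ = I ↔ True = I  [1 − |½−1|]
ψ ∧ ψ = True ∧ True = True
(ψ ∧ ψ) ∨ χ = True ∨ I = True
(φ ↔ ψ) ∧ ((ψ ∧ ψ) ∨ χ) = I ∧ True = I
φ ∨ ((φ ↔ ψ) ∧ ((ψ ∧ ψ) ∨ χ)) = I ∨ I = I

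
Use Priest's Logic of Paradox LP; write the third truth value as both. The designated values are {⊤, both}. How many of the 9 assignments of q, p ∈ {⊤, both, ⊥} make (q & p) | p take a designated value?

Of the 9 assignments, 6 give a value in {⊤, both}.

6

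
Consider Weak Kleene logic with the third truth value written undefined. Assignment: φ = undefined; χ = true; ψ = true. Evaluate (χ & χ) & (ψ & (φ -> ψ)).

χ & χ = true & true = true
φ -> ψ = undefined -> true = undefined
ψ & (φ -> ψ) = true & undefined = undefined
(χ & χ) & (ψ & (φ -> ψ)) = true & undefined = undefined

undefined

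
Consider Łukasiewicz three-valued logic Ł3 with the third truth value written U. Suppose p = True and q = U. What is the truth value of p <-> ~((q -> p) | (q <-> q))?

False

q -> p = U -> True = True  [min(1, 1−½+1)]
q <-> q = U <-> U = True
(q -> p) | (q <-> q) = True | True = True
~((q -> p) | (q <-> q)) = ~True = False
p <-> ~((q -> p) | (q <-> q)) = True <-> False = False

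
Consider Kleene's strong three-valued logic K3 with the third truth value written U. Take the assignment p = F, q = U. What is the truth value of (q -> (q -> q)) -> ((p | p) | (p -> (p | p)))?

q -> q = U -> U = U  [~U | U]
q -> (q -> q) = U -> U = U
p | p = F | F = F
p | p = F | F = F
p -> (p | p) = F -> F = T
(p | p) | (p -> (p | p)) = F | T = T
(q -> (q -> q)) -> ((p | p) | (p -> (p | p))) = U -> T = T

T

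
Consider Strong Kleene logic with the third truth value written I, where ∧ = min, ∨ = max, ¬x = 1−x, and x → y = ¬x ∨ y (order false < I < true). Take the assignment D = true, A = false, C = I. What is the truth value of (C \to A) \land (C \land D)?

I

C \to A = I \to false = I  [\lnot I \lor false]
C \land D = I \land true = I
(C \to A) \land (C \land D) = I \land I = I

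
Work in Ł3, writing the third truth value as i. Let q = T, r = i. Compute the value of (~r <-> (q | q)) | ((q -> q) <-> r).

i

~r = ~i = i
q | q = T | T = T
~r <-> (q | q) = i <-> T = i
q -> q = T -> T = T
(q -> q) <-> r = T <-> i = i
(~r <-> (q | q)) | ((q -> q) <-> r) = i | i = i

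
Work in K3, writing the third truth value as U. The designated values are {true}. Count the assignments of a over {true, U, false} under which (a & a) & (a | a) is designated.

1

a=true: true ✓
a=U: U ·
a=false: false ·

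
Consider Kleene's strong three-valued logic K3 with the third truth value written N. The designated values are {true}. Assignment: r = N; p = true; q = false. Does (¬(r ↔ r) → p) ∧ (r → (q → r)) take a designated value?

r ↔ r = N ↔ N = N
¬(r ↔ r) = ¬N = N
¬(r ↔ r) → p = N → true = true
q → r = false → N = true
r → (q → r) = N → true = true
(¬(r ↔ r) → p) ∧ (r → (q → r)) = true ∧ true = true
true ∈ {true}.

Yes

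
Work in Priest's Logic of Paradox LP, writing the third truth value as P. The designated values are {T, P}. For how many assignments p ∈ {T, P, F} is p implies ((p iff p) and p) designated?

3

p=T: T ✓
p=P: P ✓
p=F: T ✓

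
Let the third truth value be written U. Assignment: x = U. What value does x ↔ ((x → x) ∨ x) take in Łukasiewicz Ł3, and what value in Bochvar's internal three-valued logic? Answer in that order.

In Łukasiewicz Ł3: x → x = U → U = T  [min(1, 1−½+½)]
(x → x) ∨ x = T ∨ U = T
x ↔ ((x → x) ∨ x) = U ↔ T = U
In Bochvar's internal three-valued logic: x → x = U → U = U  [any arg is the third value ⇒ result is the third value]
(x → x) ∨ x = U ∨ U = U
x ↔ ((x → x) ∨ x) = U ↔ U = U

U; U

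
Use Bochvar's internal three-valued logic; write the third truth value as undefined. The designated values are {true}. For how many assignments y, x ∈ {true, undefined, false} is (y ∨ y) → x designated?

3

Designated under: (y=true, x=true); (y=false, x=true); (y=false, x=false).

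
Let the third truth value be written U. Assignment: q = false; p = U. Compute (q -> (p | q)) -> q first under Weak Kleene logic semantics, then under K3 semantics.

In Weak Kleene logic: p | q = U | false = U
q -> (p | q) = false -> U = U  [any arg is the third value ⇒ result is the third value]
(q -> (p | q)) -> q = U -> false = U
In K3: p | q = U | false = U
q -> (p | q) = false -> U = true  [~false | U]
(q -> (p | q)) -> q = true -> false = false
They differ because Weak Kleene logic and K3 treat U differently under the binary connectives.

U; false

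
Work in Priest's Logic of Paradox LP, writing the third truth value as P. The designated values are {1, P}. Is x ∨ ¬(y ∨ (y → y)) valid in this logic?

Countermodel: x=0, y=1 gives 0, which is not designated.

No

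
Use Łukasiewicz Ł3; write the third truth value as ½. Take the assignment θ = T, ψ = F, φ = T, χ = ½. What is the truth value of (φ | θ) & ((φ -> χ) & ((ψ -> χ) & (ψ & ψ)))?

φ | θ = T | T = T
φ -> χ = T -> ½ = ½  [min(1, 1−1+½)]
ψ -> χ = F -> ½ = T
ψ & ψ = F & F = F
(ψ -> χ) & (ψ & ψ) = T & F = F
(φ -> χ) & ((ψ -> χ) & (ψ & ψ)) = ½ & F = F
(φ | θ) & ((φ -> χ) & ((ψ -> χ) & (ψ & ψ))) = T & F = F

F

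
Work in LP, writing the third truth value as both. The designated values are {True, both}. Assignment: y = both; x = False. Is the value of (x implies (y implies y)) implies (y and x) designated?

y implies y = both implies both = both
x implies (y implies y) = False implies both = True
y and x = both and False = False
(x implies (y implies y)) implies (y and x) = True implies False = False
False ∉ {True, both}.

No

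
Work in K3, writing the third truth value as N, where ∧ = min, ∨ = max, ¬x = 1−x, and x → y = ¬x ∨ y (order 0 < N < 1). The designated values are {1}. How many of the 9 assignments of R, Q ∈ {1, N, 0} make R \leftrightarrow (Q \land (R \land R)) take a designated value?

4

Designated under: (R=1, Q=1); (R=0, Q=1); (R=0, Q=N); (R=0, Q=0).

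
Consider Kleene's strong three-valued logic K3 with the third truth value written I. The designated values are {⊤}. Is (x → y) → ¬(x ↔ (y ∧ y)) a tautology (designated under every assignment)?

No

Countermodel: x=⊤, y=⊤ gives ⊥, which is not designated.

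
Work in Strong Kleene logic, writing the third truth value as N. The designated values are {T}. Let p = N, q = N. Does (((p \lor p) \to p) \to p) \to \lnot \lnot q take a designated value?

p \lor p = N \lor N = N
(p \lor p) \to p = N \to N = N  [\lnot N \lor N]
((p \lor p) \to p) \to p = N \to N = N
\lnot q = \lnot N = N
\lnot \lnot q = \lnot N = N
(((p \lor p) \to p) \to p) \to \lnot \lnot q = N \to N = N
N ∉ {T}.

No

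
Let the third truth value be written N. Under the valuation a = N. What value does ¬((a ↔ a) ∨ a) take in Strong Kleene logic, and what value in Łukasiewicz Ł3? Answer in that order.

In Strong Kleene logic: a ↔ a = N ↔ N = N
(a ↔ a) ∨ a = N ∨ N = N
¬((a ↔ a) ∨ a) = ¬N = N
In Łukasiewicz Ł3: a ↔ a = N ↔ N = True  [1 − |½−½|]
(a ↔ a) ∨ a = True ∨ N = True
¬((a ↔ a) ∨ a) = ¬True = False
They differ because Strong Kleene logic and Łukasiewicz Ł3 treat N differently under implication.

N; False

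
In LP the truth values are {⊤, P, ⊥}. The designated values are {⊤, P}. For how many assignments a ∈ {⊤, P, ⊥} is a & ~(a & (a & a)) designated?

1

a=⊤: ⊥ ·
a=P: P ✓
a=⊥: ⊥ ·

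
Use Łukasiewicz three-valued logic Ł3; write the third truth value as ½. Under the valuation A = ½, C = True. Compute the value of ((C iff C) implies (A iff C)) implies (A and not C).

½

C iff C = True iff True = True
A iff C = ½ iff True = ½
(C iff C) implies (A iff C) = True implies ½ = ½
not C = not True = False
A and not C = ½ and False = False
((C iff C) implies (A iff C)) implies (A and not C) = ½ implies False = ½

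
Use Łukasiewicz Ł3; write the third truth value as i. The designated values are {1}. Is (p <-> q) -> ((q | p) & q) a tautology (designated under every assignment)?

No

Countermodel: p=i, q=i gives i, which is not designated.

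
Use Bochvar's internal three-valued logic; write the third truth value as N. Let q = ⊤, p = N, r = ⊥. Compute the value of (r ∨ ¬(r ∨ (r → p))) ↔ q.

r → p = ⊥ → N = N  [any arg is the third value ⇒ result is the third value]
r ∨ (r → p) = ⊥ ∨ N = N
¬(r ∨ (r → p)) = ¬N = N
r ∨ ¬(r ∨ (r → p)) = ⊥ ∨ N = N
(r ∨ ¬(r ∨ (r → p))) ↔ q = N ↔ ⊤ = N

N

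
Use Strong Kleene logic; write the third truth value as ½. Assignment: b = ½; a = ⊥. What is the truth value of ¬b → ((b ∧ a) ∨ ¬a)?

¬b = ¬½ = ½
b ∧ a = ½ ∧ ⊥ = ⊥
¬a = ¬⊥ = ⊤
(b ∧ a) ∨ ¬a = ⊥ ∨ ⊤ = ⊤
¬b → ((b ∧ a) ∨ ¬a) = ½ → ⊤ = ⊤  [¬½ ∨ ⊤]

⊤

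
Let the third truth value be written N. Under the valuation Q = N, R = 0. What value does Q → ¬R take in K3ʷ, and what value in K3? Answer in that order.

In K3ʷ: ¬R = ¬0 = 1
Q → ¬R = N → 1 = N  [any arg is the third value ⇒ result is the third value]
In K3: ¬R = ¬0 = 1
Q → ¬R = N → 1 = 1  [¬N ∨ 1]
They differ because K3ʷ and K3 treat N differently under the binary connectives.

N; 1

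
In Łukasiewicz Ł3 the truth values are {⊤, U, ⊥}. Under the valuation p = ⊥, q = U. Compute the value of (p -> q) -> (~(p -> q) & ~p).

⊥

p -> q = ⊥ -> U = ⊤
p -> q = ⊥ -> U = ⊤
~(p -> q) = ~⊤ = ⊥
~p = ~⊥ = ⊤
~(p -> q) & ~p = ⊥ & ⊤ = ⊥
(p -> q) -> (~(p -> q) & ~p) = ⊤ -> ⊥ = ⊥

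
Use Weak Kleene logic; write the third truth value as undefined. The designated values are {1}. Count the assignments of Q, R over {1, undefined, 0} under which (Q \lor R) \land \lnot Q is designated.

Designated under: (Q=0, R=1).

1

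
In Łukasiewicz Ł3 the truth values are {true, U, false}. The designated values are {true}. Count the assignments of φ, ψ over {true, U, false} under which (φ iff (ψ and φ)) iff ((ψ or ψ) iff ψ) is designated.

Of the 9 assignments, 6 give a value in {true}.

6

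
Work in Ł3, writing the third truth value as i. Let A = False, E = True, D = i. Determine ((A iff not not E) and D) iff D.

i

not E = not True = False
not not E = not False = True
A iff not not E = False iff True = False
(A iff not not E) and D = False and i = False
((A iff not not E) and D) iff D = False iff i = i  [1 − |0−½|]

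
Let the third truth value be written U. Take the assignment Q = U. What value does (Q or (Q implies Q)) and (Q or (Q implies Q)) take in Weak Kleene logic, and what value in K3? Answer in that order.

U; U

In Weak Kleene logic: Q implies Q = U implies U = U  [any arg is the third value ⇒ result is the third value]
Q or (Q implies Q) = U or U = U
Q implies Q = U implies U = U
Q or (Q implies Q) = U or U = U
(Q or (Q implies Q)) and (Q or (Q implies Q)) = U and U = U
In K3: Q implies Q = U implies U = U
Q or (Q implies Q) = U or U = U
Q implies Q = U implies U = U
Q or (Q implies Q) = U or U = U
(Q or (Q implies Q)) and (Q or (Q implies Q)) = U and U = U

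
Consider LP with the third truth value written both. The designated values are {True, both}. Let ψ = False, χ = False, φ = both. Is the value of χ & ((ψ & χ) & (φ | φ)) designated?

ψ & χ = False & False = False
φ | φ = both | both = both
(ψ & χ) & (φ | φ) = False & both = False
χ & ((ψ & χ) & (φ | φ)) = False & False = False
False ∉ {True, both}.

No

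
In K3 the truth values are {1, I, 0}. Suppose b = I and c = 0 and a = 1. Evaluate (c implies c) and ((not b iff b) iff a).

c implies c = 0 implies 0 = 1
not b = not I = I
not b iff b = I iff I = I
(not b iff b) iff a = I iff 1 = I
(c implies c) and ((not b iff b) iff a) = 1 and I = I

I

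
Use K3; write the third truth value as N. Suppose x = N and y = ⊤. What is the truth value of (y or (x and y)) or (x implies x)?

⊤

x and y = N and ⊤ = N
y or (x and y) = ⊤ or N = ⊤
x implies x = N implies N = N  [not N or N]
(y or (x and y)) or (x implies x) = ⊤ or N = ⊤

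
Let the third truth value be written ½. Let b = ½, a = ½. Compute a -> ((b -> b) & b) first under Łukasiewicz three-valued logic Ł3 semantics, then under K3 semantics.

1; ½

In Łukasiewicz three-valued logic Ł3: b -> b = ½ -> ½ = 1  [min(1, 1−½+½)]
(b -> b) & b = 1 & ½ = ½
a -> ((b -> b) & b) = ½ -> ½ = 1
In K3: b -> b = ½ -> ½ = ½
(b -> b) & b = ½ & ½ = ½
a -> ((b -> b) & b) = ½ -> ½ = ½
They differ because Łukasiewicz three-valued logic Ł3 and K3 treat ½ differently under implication.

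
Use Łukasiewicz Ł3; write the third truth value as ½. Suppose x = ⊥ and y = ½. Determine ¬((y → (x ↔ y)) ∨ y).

x ↔ y = ⊥ ↔ ½ = ½  [1 − |0−½|]
y → (x ↔ y) = ½ → ½ = ⊤
(y → (x ↔ y)) ∨ y = ⊤ ∨ ½ = ⊤
¬((y → (x ↔ y)) ∨ y) = ¬⊤ = ⊥

⊥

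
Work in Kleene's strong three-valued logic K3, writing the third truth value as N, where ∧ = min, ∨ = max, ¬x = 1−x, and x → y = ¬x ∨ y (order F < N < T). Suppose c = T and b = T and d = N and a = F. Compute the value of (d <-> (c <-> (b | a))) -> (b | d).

T

b | a = T | F = T
c <-> (b | a) = T <-> T = T
d <-> (c <-> (b | a)) = N <-> T = N
b | d = T | N = T
(d <-> (c <-> (b | a))) -> (b | d) = N -> T = T  [~N | T]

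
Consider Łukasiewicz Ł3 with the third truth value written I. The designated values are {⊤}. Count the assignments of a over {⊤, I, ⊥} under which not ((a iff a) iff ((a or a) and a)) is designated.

1

a=⊤: ⊥ ·
a=I: I ·
a=⊥: ⊤ ✓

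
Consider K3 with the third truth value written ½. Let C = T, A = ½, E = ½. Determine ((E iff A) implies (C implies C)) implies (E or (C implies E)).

½

E iff A = ½ iff ½ = ½
C implies C = T implies T = T
(E iff A) implies (C implies C) = ½ implies T = T  [not ½ or T]
C implies E = T implies ½ = ½
E or (C implies E) = ½ or ½ = ½
((E iff A) implies (C implies C)) implies (E or (C implies E)) = T implies ½ = ½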